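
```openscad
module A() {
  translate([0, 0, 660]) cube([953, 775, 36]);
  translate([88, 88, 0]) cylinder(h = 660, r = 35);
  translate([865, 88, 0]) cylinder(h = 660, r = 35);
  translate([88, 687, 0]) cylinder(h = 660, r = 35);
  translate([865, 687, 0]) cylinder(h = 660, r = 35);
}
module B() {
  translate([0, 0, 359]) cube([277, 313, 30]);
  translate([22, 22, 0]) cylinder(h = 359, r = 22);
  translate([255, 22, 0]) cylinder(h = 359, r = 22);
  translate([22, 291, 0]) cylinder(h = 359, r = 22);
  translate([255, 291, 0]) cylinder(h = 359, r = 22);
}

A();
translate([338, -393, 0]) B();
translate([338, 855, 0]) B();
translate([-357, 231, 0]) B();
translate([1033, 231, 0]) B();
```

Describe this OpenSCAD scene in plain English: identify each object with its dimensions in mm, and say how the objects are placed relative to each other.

A is a table with a 953×775 mm rectangular top, 36 mm thick, top surface at z = 696 mm, supported by four round legs of 70 mm diameter, each leg's bounding box inset 53 mm from the nearest pair of top edges, running from the floor.

B is a four-legged stool. The seat is 277×313 mm, 30 mm thick, top at z = 389 mm. It stands on four round legs, each 44 mm in diameter, from z = 0 to the seat underside, each leg's axis is inset half a diameter from the nearest pair of seat edges (so the leg's bounding box is flush with the corner).

Four stools sit around the table at the −y, +y, −x, +x sides.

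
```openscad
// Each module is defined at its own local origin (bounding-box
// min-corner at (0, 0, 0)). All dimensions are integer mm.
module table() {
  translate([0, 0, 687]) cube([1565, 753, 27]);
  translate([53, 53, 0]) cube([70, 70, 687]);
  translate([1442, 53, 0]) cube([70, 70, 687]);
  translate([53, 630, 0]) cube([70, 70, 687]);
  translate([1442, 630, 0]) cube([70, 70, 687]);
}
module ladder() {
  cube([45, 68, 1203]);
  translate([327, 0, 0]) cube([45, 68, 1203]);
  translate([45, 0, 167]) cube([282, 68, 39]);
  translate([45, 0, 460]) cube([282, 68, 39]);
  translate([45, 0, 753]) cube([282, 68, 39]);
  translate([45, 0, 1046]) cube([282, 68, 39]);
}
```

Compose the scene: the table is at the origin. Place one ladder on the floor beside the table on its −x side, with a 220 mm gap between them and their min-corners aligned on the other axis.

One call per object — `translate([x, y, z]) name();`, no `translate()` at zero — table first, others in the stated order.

table();
translate([-592, 0, 0]) ladder();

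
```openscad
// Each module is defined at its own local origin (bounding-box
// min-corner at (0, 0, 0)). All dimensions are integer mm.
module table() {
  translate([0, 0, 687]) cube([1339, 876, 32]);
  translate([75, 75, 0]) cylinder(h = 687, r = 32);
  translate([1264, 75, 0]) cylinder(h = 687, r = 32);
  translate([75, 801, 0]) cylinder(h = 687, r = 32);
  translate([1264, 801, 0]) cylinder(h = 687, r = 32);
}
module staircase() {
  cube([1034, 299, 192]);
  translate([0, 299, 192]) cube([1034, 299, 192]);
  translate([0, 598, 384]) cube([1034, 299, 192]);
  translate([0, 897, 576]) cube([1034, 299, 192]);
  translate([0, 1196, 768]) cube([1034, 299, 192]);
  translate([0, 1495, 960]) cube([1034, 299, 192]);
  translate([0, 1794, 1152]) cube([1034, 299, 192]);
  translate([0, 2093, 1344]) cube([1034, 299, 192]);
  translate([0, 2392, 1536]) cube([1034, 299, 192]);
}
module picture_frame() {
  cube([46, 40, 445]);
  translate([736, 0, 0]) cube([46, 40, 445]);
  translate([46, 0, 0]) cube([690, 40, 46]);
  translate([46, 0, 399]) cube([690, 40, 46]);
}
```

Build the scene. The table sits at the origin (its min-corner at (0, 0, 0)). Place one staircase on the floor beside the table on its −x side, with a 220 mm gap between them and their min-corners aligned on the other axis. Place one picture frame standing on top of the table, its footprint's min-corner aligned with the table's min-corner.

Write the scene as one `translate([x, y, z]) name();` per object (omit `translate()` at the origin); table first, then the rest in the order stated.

table();
translate([-1254, 0, 0]) staircase();
translate([0, 0, 719]) picture_frame();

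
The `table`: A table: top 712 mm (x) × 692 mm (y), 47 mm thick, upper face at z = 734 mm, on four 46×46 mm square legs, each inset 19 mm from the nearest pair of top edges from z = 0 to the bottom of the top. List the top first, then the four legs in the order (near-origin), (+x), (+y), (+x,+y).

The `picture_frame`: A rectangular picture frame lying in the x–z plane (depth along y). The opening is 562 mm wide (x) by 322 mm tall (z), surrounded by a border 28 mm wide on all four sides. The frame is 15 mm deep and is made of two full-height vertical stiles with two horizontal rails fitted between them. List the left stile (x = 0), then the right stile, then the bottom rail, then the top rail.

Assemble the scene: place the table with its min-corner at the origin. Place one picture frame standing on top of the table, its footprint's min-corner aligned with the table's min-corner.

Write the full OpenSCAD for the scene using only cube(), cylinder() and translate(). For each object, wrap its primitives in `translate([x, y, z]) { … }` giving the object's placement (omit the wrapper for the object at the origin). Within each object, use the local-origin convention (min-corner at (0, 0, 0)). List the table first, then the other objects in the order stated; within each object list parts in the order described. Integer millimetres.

translate([0, 0, 687]) cube([712, 692, 47]);
translate([19, 19, 0]) cube([46, 46, 687]);
translate([647, 19, 0]) cube([46, 46, 687]);
translate([19, 627, 0]) cube([46, 46, 687]);
translate([647, 627, 0]) cube([46, 46, 687]);
translate([0, 0, 734]) {
  cube([28, 15, 378]);
  translate([590, 0, 0]) cube([28, 15, 378]);
  translate([28, 0, 0]) cube([562, 15, 28]);
  translate([28, 0, 350]) cube([562, 15, 28]);
}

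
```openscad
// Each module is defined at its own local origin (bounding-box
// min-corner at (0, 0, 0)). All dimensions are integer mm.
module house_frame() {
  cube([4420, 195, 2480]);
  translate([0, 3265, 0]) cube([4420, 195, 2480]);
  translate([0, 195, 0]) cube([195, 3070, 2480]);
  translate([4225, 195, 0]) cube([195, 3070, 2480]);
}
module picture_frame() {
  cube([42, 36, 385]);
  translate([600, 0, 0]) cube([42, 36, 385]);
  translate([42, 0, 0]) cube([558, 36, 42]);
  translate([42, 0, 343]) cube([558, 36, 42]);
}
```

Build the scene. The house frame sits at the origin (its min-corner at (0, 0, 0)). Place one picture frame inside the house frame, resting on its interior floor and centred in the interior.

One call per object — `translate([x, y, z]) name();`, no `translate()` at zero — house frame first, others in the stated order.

house_frame();
translate([1889, 1712, 0]) picture_frame();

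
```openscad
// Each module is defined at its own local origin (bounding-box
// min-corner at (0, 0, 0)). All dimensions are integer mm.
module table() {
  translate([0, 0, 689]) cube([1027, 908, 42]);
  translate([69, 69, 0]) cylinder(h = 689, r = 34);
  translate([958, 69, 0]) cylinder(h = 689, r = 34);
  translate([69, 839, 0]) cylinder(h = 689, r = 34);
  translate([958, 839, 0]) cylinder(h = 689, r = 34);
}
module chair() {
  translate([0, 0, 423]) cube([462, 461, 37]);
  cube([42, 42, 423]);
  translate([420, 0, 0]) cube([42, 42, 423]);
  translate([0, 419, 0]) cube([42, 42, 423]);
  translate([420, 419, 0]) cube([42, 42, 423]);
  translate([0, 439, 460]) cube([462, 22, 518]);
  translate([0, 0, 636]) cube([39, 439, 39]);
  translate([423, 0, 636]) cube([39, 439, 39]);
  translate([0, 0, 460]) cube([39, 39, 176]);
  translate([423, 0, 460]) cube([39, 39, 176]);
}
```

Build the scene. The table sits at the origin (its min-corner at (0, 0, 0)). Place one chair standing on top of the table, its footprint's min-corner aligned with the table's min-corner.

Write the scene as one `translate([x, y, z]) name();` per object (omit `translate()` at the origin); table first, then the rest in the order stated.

table();
translate([0, 0, 731]) chair();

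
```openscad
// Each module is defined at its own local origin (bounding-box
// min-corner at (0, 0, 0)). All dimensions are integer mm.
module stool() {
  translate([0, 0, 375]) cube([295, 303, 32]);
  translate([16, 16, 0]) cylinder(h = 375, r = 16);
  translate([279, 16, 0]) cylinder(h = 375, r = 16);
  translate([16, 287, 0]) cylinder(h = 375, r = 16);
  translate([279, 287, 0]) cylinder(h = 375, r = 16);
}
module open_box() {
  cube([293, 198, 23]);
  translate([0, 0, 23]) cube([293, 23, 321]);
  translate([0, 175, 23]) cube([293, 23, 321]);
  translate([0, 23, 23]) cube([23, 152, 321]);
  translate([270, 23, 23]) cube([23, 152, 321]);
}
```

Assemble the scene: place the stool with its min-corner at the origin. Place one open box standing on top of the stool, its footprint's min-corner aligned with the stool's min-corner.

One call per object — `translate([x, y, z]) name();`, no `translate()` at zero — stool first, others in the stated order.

stool();
translate([0, 0, 407]) open_box();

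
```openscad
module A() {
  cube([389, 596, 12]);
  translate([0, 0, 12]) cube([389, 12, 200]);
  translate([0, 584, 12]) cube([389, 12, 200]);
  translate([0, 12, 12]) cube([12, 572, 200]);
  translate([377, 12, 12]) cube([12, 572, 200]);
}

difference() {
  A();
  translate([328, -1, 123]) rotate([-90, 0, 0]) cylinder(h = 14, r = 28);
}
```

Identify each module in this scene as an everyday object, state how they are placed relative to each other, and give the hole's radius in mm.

A is an open box. The open box has a circular hole through its front wall. The hole's radius is 28 mm.

The subtracted cylinder has r = 28 mm.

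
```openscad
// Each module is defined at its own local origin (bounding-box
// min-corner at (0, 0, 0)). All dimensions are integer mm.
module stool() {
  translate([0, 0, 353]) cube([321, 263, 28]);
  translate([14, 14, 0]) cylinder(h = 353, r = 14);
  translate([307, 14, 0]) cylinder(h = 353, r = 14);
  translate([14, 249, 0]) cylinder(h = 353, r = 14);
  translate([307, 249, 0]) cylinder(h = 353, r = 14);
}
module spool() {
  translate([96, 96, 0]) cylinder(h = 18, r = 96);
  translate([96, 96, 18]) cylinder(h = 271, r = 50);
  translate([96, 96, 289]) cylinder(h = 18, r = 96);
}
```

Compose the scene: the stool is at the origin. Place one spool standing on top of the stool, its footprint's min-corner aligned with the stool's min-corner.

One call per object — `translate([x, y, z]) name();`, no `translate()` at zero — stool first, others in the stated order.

stool();
translate([0, 0, 381]) spool();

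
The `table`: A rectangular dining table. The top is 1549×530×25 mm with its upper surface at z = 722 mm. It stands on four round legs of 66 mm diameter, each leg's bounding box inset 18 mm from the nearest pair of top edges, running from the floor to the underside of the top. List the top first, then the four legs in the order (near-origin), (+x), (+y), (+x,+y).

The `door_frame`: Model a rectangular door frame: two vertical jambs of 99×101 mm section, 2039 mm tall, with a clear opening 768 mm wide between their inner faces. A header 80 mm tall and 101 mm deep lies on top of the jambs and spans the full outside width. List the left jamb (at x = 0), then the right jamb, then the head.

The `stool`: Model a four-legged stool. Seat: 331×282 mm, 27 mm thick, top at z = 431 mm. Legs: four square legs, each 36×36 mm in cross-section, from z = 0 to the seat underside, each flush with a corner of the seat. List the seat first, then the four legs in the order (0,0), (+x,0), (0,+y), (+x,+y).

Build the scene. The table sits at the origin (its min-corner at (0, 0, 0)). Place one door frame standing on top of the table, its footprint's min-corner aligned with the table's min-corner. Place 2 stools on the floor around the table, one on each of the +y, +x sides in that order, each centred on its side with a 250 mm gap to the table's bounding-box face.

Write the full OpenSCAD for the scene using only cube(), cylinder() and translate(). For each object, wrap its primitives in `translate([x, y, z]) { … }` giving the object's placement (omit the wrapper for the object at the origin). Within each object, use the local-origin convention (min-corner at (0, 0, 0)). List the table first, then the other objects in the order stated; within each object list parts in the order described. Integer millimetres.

translate([0, 0, 697]) cube([1549, 530, 25]);
translate([51, 51, 0]) cylinder(h = 697, r = 33);
translate([1498, 51, 0]) cylinder(h = 697, r = 33);
translate([51, 479, 0]) cylinder(h = 697, r = 33);
translate([1498, 479, 0]) cylinder(h = 697, r = 33);
translate([0, 0, 722]) {
  cube([99, 101, 2039]);
  translate([867, 0, 0]) cube([99, 101, 2039]);
  translate([0, 0, 2039]) cube([966, 101, 80]);
}
translate([609, 780, 0]) {
  translate([0, 0, 404]) cube([331, 282, 27]);
  cube([36, 36, 404]);
  translate([295, 0, 0]) cube([36, 36, 404]);
  translate([0, 246, 0]) cube([36, 36, 404]);
  translate([295, 246, 0]) cube([36, 36, 404]);
}
translate([1799, 124, 0]) {
  translate([0, 0, 404]) cube([331, 282, 27]);
  cube([36, 36, 404]);
  translate([295, 0, 0]) cube([36, 36, 404]);
  translate([0, 246, 0]) cube([36, 36, 404]);
  translate([295, 246, 0]) cube([36, 36, 404]);
}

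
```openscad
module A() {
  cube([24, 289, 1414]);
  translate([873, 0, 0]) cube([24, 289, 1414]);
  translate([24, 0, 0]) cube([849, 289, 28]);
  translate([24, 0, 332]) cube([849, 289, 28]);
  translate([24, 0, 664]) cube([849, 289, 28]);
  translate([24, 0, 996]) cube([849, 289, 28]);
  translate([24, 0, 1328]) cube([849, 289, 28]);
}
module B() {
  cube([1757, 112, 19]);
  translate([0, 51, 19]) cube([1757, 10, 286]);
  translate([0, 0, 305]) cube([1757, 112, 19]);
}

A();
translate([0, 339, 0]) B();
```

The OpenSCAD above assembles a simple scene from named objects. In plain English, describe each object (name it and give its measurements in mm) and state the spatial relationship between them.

A is an open bookshelf. Two side panels, each 24 mm thick, 289 mm deep and 1414 mm tall, stand 897 mm apart (outside-to-outside). Between them sit 5 shelves, each 28 mm thick and 289 mm deep, spanning the full gap between the sides. The bottom shelf rests on the floor (its underside at z = 0) and the clear gap between one shelf's top and the next shelf's underside is 304 mm.

B is an I-beam lying along x, 1757 mm long. Overall section height 324 mm. Two flanges 112 mm wide (y) and 19 mm thick, one on the floor and one at the top; a web 10 mm thick runs between them, centred on the flange width.

The I-beam is on the floor beside the bookshelf on its +y side.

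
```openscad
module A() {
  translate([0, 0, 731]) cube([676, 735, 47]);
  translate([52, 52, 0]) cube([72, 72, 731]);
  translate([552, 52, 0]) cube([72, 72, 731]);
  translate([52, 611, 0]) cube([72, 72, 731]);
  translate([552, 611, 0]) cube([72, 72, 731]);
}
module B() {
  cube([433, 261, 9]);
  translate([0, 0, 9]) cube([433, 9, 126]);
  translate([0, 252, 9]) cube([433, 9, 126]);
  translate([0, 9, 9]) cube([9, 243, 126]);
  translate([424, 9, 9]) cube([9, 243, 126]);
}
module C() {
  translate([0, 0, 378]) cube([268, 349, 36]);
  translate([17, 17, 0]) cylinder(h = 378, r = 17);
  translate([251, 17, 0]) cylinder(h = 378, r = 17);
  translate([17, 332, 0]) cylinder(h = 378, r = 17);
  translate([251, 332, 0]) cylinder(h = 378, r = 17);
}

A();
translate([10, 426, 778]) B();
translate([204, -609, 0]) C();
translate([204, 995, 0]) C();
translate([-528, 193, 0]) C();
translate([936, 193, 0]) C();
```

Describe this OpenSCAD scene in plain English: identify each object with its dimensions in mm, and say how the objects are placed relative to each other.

A is a rectangular dining table. The top is 676×735×47 mm with its upper surface at z = 778 mm. It stands on four 72×72 mm square legs, each inset 52 mm from the nearest pair of top edges, running from the floor to the underside of the top.

B is an open storage box with external size 433×261×135 mm and wall thickness 9 mm (the base is also 9 mm thick). The base covers the whole footprint; the four walls stand on the base, with the y-facing walls full-width and the x-facing walls fitting between their inner faces.

C is a simple wooden stool: a rectangular seat 268 mm (x) by 349 mm (y), 36 mm thick, top face at z = 414 mm, on four round legs, each 34 mm in diameter. The legs rest on z = 0, each leg's axis is inset half a diameter from the nearest pair of seat edges (so the leg's bounding box is flush with the corner).

The open box is on top of the table. Four stools sit around the table at the −y, +y, −x, +x sides.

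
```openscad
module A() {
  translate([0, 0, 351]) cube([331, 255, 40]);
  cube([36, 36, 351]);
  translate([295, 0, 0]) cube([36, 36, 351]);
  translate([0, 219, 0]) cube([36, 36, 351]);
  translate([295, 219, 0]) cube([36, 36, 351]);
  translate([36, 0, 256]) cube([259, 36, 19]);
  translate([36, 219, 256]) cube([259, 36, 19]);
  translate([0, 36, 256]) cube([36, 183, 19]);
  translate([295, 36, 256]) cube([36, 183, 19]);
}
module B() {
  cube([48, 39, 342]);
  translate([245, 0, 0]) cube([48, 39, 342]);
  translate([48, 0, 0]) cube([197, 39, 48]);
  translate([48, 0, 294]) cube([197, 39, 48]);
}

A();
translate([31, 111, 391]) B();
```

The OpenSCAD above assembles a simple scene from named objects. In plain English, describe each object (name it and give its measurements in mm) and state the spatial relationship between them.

A is a four-legged stool. The seat is 331×255 mm, 40 mm thick, top at z = 391 mm. It stands on four square legs, each 36×36 mm in cross-section, from z = 0 to the seat underside, each flush with a corner of the seat. Four stretchers, 36 mm wide and 19 mm tall, connect adjacent legs with their undersides at z = 256 mm, each running between the inner faces of the legs it joins and aligned with the legs' outer faces on the other axis.

B is a rectangular picture frame lying in the x–z plane (depth along y). The opening is 197 mm wide (x) by 246 mm tall (z), surrounded by a border 48 mm wide on all four sides. The frame is 39 mm deep and is made of two full-height vertical stiles with two horizontal rails fitted between them.

The picture frame is on top of the stool.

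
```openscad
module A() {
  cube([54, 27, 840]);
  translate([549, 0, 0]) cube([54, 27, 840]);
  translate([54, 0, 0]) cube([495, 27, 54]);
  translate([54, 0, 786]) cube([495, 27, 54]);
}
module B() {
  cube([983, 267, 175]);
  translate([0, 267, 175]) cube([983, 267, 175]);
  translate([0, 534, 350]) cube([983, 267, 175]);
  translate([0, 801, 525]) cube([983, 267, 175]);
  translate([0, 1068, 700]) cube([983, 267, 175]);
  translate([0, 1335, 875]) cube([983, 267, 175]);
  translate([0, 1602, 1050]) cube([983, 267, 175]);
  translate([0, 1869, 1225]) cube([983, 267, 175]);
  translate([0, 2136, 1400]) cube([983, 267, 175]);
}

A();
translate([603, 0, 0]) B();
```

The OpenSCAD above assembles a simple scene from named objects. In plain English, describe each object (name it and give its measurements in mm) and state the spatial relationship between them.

A is a rectangular picture frame lying in the x–z plane (depth along y). The opening is 495 mm wide (x) by 732 mm tall (z), surrounded by a border 54 mm wide on all four sides. The frame is 27 mm deep and is made of two full-height vertical stiles with two horizontal rails fitted between them.

B is a run of 9 identical solid stair steps. Each tread is 983×267 mm and each step block is 175 mm high. Step 1 rests on the floor; step k is offset from step 1 by (k−1)×267 mm in y and (k−1)×175 mm in z.

The staircase is against the picture frame's +x side, with their −y faces flush.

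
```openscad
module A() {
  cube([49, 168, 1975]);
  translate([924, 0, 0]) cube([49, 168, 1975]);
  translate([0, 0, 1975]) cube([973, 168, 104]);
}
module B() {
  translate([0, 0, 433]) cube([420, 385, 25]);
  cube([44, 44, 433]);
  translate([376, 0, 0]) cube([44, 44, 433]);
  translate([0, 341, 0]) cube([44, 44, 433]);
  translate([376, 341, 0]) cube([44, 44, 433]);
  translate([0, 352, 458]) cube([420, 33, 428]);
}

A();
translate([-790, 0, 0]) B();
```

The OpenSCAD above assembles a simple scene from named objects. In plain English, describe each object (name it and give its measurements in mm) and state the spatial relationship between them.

A is a rectangular door frame: two vertical jambs of 49×168 mm section, 1975 mm tall, with a clear opening 875 mm wide between their inner faces. A header 104 mm tall and 168 mm deep lies on top of the jambs and spans the full outside width.

B is a chair: 420×385 mm seat, 25 mm thick, top at z = 458 mm, on four 44 mm square corner legs flush with the seat edges. A 33 mm thick backrest slab spans the full seat width, extending 428 mm above the seat top, its back face flush with the seat's +y edge.

The chair is on the floor beside the door frame on its −x side.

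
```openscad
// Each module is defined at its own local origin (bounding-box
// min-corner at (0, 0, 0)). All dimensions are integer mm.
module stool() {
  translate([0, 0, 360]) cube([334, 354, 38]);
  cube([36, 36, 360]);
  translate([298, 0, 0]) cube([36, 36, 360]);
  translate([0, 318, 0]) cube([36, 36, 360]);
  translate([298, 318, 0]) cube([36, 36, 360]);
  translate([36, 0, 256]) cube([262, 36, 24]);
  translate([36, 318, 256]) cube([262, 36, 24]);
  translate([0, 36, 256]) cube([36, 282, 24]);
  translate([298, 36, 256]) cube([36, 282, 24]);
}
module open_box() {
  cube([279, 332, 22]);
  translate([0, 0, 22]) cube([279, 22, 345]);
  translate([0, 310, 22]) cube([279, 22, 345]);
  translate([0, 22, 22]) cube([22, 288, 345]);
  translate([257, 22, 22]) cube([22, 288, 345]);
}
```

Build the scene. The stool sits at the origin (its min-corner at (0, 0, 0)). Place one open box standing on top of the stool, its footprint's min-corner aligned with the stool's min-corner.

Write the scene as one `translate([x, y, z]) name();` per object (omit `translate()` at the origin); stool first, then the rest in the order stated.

stool();
translate([0, 0, 398]) open_box();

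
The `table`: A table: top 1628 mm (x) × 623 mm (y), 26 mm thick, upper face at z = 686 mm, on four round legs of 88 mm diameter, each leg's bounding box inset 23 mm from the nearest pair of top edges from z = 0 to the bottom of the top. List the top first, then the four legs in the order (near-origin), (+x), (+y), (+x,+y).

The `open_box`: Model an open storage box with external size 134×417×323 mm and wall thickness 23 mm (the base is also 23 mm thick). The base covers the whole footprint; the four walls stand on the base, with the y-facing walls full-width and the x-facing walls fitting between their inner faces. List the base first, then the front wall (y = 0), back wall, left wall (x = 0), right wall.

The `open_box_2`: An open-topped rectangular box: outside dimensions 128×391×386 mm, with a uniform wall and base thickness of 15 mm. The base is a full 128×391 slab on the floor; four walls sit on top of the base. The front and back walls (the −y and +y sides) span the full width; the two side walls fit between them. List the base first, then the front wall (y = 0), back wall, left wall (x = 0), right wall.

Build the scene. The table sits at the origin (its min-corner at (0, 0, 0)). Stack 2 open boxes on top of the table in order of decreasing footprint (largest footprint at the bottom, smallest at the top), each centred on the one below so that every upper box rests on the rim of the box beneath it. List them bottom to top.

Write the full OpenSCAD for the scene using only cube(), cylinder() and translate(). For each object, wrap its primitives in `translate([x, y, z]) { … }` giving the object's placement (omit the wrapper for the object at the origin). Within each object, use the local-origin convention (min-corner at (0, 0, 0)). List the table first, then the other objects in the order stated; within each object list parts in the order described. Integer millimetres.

translate([0, 0, 660]) cube([1628, 623, 26]);
translate([67, 67, 0]) cylinder(h = 660, r = 44);
translate([1561, 67, 0]) cylinder(h = 660, r = 44);
translate([67, 556, 0]) cylinder(h = 660, r = 44);
translate([1561, 556, 0]) cylinder(h = 660, r = 44);
translate([747, 103, 686]) {
  cube([134, 417, 23]);
  translate([0, 0, 23]) cube([134, 23, 300]);
  translate([0, 394, 23]) cube([134, 23, 300]);
  translate([0, 23, 23]) cube([23, 371, 300]);
  translate([111, 23, 23]) cube([23, 371, 300]);
}
translate([750, 116, 1009]) {
  cube([128, 391, 15]);
  translate([0, 0, 15]) cube([128, 15, 371]);
  translate([0, 376, 15]) cube([128, 15, 371]);
  translate([0, 15, 15]) cube([15, 361, 371]);
  translate([113, 15, 15]) cube([15, 361, 371]);
}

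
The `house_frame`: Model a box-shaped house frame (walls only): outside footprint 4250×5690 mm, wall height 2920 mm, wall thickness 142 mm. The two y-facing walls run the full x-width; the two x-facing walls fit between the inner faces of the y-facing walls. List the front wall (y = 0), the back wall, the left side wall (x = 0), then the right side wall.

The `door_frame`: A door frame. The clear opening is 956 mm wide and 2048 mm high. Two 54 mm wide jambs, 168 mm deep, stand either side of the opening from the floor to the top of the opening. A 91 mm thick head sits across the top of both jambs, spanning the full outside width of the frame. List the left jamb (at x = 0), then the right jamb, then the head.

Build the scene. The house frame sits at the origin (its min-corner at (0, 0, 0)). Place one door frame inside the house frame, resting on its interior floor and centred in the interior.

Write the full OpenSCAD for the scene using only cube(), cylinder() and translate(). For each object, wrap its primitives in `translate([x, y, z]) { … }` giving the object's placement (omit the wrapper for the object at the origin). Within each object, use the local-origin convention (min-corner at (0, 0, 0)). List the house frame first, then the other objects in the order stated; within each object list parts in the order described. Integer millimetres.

cube([4250, 142, 2920]);
translate([0, 5548, 0]) cube([4250, 142, 2920]);
translate([0, 142, 0]) cube([142, 5406, 2920]);
translate([4108, 142, 0]) cube([142, 5406, 2920]);
translate([1593, 2761, 0]) {
  cube([54, 168, 2048]);
  translate([1010, 0, 0]) cube([54, 168, 2048]);
  translate([0, 0, 2048]) cube([1064, 168, 91]);
}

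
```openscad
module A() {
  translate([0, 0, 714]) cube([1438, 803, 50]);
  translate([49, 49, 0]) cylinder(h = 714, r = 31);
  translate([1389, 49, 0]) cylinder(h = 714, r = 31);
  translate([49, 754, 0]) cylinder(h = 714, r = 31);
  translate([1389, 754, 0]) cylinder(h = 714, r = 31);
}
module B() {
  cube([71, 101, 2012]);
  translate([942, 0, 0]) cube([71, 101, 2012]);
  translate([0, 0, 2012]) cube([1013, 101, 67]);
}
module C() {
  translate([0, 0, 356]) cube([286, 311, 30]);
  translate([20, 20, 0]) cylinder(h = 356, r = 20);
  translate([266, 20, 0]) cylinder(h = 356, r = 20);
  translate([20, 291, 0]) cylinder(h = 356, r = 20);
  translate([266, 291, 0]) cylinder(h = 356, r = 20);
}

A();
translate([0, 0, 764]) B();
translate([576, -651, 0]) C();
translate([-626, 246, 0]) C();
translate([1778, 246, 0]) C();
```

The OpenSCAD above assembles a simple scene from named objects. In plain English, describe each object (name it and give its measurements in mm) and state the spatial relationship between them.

A is a table with a 1438×803 mm rectangular top, 50 mm thick, top surface at z = 764 mm, supported by four round legs of 62 mm diameter, each leg's bounding box inset 18 mm from the nearest pair of top edges, running from the floor.

B is a door frame. The clear opening is 871 mm wide and 2012 mm high. Two 71 mm wide jambs, 101 mm deep, stand either side of the opening from the floor to the top of the opening. A 67 mm thick head sits across the top of both jambs, spanning the full outside width of the frame.

C is a four-legged stool. The seat is a 286×311×30 mm slab whose top surface is at z = 386 mm; four round legs, each 40 mm in diameter, run from the floor (z = 0) to the underside of the seat, each leg's axis is inset half a diameter from the nearest pair of seat edges (so the leg's bounding box is flush with the corner).

The door frame is on top of the table. Three stools sit around the table at the −y, −x, +x sides.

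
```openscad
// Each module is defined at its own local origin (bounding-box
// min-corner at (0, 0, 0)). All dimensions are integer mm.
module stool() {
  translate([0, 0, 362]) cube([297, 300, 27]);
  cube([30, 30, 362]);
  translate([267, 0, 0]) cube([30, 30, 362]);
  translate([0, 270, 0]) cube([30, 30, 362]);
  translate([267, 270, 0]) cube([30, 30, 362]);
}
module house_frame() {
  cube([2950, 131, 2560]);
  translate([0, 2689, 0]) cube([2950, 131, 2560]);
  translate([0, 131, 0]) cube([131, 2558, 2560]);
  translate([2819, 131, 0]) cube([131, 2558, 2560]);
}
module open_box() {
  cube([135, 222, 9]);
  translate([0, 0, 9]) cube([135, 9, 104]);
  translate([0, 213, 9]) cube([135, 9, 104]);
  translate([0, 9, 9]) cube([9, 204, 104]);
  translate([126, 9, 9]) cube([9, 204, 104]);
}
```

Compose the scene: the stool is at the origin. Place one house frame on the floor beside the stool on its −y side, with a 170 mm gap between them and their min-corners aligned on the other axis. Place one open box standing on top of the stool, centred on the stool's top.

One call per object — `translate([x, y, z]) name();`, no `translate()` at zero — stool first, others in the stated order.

stool();
translate([0, -2990, 0]) house_frame();
translate([81, 39, 389]) open_box();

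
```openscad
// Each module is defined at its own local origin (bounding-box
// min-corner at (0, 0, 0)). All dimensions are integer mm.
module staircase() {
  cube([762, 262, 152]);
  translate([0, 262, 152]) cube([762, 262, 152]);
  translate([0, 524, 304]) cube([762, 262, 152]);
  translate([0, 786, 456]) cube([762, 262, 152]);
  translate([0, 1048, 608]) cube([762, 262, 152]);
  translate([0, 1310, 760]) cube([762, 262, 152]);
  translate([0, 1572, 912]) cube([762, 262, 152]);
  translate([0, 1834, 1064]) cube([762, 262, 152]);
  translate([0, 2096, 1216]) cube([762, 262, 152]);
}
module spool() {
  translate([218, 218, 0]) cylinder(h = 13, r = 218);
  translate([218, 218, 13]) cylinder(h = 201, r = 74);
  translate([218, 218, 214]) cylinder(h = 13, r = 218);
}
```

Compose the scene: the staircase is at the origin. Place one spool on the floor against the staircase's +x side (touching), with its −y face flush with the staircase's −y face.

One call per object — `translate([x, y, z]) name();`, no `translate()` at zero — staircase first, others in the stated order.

staircase();
translate([762, 0, 0]) spool();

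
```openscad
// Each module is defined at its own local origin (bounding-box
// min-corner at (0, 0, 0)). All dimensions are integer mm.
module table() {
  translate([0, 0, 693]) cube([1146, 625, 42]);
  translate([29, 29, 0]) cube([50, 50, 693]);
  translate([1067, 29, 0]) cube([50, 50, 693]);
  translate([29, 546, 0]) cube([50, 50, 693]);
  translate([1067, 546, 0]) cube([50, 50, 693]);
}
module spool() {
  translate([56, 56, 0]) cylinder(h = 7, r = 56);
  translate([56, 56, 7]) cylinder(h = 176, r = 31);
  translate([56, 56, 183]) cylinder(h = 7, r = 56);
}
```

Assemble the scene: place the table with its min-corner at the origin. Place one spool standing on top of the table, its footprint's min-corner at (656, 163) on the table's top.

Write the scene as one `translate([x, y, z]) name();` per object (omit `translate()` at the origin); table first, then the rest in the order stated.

table();
translate([656, 163, 735]) spool();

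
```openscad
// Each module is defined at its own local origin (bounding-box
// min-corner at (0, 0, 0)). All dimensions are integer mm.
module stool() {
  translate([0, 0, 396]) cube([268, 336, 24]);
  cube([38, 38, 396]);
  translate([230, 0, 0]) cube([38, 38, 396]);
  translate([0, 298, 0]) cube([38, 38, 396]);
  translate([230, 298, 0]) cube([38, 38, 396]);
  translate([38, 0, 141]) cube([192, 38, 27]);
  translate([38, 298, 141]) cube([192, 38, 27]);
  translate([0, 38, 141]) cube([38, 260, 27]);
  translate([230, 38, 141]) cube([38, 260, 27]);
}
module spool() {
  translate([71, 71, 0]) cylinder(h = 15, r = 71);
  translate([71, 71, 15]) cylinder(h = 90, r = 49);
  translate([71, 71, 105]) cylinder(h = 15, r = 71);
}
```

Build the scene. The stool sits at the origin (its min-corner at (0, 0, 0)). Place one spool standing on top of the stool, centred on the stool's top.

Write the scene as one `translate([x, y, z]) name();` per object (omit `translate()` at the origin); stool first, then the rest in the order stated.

stool();
translate([63, 97, 420]) spool();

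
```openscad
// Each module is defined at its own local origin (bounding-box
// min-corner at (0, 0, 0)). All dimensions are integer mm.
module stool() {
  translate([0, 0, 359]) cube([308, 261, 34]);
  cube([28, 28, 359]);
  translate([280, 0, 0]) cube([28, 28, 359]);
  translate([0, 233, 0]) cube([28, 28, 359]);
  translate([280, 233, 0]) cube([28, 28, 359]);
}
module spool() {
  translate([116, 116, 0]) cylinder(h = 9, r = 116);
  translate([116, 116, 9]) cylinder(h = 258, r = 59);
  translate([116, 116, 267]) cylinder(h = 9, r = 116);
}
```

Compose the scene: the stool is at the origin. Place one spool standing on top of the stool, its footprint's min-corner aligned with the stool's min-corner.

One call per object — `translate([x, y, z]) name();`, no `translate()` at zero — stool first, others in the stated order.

stool();
translate([0, 0, 393]) spool();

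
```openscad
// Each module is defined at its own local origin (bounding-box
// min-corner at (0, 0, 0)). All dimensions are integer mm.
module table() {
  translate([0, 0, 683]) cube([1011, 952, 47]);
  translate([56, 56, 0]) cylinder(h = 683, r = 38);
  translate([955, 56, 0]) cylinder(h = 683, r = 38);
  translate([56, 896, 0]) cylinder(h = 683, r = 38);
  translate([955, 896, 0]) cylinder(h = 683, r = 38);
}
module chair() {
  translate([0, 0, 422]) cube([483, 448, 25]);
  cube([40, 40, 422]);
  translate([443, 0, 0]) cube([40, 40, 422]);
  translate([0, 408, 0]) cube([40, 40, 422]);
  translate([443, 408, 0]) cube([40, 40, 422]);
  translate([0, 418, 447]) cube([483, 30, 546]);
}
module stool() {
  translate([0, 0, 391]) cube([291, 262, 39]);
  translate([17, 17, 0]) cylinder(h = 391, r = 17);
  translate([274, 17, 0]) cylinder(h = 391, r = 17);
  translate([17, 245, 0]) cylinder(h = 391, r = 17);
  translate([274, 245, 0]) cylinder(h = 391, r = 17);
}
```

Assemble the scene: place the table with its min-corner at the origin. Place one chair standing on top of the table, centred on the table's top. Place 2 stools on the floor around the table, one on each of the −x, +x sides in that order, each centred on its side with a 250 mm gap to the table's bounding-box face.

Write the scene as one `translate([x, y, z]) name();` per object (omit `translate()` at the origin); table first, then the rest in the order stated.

table();
translate([264, 252, 730]) chair();
translate([-541, 345, 0]) stool();
translate([1261, 345, 0]) stool();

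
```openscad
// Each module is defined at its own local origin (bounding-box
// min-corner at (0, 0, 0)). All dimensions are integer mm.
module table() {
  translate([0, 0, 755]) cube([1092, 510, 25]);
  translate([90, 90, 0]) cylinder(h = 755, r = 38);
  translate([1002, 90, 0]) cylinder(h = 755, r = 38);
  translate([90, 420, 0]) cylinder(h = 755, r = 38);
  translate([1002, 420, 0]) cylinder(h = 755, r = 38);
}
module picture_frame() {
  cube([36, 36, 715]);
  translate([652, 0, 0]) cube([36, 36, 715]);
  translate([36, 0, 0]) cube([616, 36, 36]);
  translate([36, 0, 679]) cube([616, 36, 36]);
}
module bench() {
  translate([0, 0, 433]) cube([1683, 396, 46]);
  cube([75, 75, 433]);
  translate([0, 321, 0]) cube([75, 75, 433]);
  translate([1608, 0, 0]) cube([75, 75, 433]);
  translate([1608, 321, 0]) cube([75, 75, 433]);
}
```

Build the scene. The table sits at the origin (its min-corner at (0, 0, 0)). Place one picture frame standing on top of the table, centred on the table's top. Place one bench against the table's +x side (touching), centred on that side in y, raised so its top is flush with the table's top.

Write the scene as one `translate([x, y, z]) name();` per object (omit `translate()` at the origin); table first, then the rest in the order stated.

table();
translate([202, 237, 780]) picture_frame();
translate([1092, 57, 301]) bench();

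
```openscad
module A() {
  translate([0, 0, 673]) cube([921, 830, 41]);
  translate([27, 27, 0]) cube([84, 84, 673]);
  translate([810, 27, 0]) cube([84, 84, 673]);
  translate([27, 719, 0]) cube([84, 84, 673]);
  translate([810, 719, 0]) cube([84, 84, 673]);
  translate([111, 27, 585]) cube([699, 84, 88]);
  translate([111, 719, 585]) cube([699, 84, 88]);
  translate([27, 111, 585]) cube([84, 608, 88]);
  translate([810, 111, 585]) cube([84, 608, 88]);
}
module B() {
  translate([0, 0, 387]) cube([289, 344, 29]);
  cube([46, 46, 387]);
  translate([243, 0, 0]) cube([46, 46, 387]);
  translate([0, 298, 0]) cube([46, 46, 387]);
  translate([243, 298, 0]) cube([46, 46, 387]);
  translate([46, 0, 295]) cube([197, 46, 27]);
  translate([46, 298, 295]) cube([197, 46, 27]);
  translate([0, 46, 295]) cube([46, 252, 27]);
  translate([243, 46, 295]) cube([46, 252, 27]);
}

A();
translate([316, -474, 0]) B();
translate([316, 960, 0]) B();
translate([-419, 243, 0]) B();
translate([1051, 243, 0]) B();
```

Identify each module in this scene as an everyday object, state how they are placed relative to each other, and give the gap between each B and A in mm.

A is a table. B is a stool. Four stools sit around the table at the −y, +y, −x, +x sides. The gap between each stool and the table is 130 mm.

Each stool's nearest face is 130 mm from the table's bounding box.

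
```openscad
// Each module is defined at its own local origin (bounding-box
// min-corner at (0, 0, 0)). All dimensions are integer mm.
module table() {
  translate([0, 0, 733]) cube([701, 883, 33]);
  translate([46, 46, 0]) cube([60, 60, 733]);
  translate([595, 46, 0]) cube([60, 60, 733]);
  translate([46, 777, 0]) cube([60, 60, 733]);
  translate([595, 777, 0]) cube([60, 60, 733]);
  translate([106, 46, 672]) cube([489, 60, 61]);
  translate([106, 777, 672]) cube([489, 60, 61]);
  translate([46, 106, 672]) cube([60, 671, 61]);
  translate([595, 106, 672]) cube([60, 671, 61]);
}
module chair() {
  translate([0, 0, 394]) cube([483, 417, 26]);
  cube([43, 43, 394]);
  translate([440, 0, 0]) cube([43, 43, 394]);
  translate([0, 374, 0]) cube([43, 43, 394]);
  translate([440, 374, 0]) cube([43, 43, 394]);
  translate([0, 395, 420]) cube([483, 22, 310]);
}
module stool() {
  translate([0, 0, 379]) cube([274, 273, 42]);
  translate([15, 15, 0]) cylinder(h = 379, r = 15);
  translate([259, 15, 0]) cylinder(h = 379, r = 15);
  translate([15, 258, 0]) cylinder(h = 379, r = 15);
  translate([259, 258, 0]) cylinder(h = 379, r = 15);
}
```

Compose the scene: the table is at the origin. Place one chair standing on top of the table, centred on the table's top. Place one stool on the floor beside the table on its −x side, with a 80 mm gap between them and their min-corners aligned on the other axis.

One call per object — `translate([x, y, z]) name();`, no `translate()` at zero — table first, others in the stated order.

table();
translate([109, 233, 766]) chair();
translate([-354, 0, 0]) stool();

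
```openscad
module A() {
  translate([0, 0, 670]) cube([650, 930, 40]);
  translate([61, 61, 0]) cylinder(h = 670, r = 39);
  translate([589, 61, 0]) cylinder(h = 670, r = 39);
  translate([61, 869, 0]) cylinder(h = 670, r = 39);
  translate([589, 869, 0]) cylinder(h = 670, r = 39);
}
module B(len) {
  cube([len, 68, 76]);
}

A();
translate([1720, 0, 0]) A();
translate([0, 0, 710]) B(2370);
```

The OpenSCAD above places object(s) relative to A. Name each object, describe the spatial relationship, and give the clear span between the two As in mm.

A is a table. B is a beam. A beam spans the tops of two tables. The clear span between the two tables is 1070 mm.

Second table starts at x = 1720; first ends at x = 650; clear span = 1720 − 650 = 1070 mm.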